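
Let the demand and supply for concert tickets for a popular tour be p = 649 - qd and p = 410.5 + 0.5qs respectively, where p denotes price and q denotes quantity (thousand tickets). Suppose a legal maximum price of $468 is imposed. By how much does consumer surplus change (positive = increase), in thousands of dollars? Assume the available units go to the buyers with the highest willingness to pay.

1562

Rearranging demand gives qd = 649 - p; rearranging supply gives qs = 2p - 821. Equilibrium: 649 - p = 2p - 821, so 1470 = 3p and p* = 490, q* = 159.
The ceiling of 468 is below the equilibrium price 490, so it binds.
At p = 468: qd = 649 - 468 = 181 and qs = 2·468 - 821 = 115.
Consumer surplus without the control is ½ · (649 - 490) · 159 = 12640.5.
With the ceiling, 115 units are sold at 468 (assume they go to the highest-value buyers). The demand price at q = 115 is 534, so CS = ½ · [(649 - 468) + (534 - 468)] · 115 = 14202.5.
Change in consumer surplus = 14202.5 - 12640.5 = 1562.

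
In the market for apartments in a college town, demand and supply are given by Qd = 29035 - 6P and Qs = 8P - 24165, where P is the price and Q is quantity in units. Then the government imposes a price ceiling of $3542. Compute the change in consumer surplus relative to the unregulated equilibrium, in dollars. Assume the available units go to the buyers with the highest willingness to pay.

721110

Setting quantity demanded equal to quantity supplied, 29035 - 6P = 8P - 24165, gives P* = 3800 and Q* = 6235.
The ceiling of 3542 is below the equilibrium price 3800, so it binds.
At P = 3542: Qd = 29035 - 6·3542 = 7783 and Qs = 8·3542 - 24165 = 4171.
Consumer surplus without the control is ½ · (29035/6 - 3800) · 6235 = 38875225/12.
With the ceiling, 4171 units are sold at 3542 (assume they go to the highest-value buyers). The demand price at Q = 4171 is 4144, so CS = ½ · [(29035/6 - 3542) + (4144 - 3542)] · 4171 = 47528545/12.
Change in consumer surplus = 47528545/12 - 38875225/12 = 721110.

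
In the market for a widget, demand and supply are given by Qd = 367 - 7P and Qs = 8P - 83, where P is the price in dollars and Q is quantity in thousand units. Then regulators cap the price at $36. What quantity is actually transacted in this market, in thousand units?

157

In a free market, 367 - 7P = 8P - 83 gives the equilibrium P* = 30, Q* = 157.
Since 36 is above P* = 30, the ceiling does not bind and the free-market outcome prevails.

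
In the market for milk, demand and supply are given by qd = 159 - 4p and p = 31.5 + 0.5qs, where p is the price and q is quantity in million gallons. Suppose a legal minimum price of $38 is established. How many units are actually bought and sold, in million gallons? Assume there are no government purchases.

7

Rearranging supply gives qs = 2p - 63. Equilibrium: 159 - 4p = 2p - 63, so 222 = 6p and p* = 37, q* = 11.
Because the floor (38) lies above the market-clearing price, it is binding.
At p = 38: qd = 159 - 4·38 = 7 and qs = 2·38 - 63 = 13.
The quantity actually transacted is the short side, demand: 7.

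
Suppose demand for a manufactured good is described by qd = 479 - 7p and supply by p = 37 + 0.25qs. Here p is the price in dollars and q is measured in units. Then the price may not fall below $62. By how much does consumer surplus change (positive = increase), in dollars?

Rearranging supply gives qs = 4p - 148. In a free market, 479 - 7p = 4p - 148 gives the equilibrium p* = 57, q* = 80.
Because the floor (62) lies above the market-clearing price, it is binding.
At p = 62: qd = 479 - 7·62 = 45 and qs = 4·62 - 148 = 100.
Consumer surplus without the control is ½ · (479/7 - 57) · 80 = 3200/7.
With the floor, consumers buy 45 units at 62, so CS = ½ · (479/7 - 62) · 45 = 2025/14.
Change in consumer surplus = 2025/14 - 3200/7 = -312.5.

-312.5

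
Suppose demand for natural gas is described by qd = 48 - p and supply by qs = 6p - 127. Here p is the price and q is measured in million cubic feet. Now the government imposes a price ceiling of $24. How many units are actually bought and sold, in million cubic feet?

Without the control the market clears where 48 - p = 6p - 127, i.e. p* = 25 and q* = 23.
Because the ceiling (24) lies below the market-clearing price, it is binding.
At p = 24: qd = 48 - 24 = 24 and qs = 6·24 - 127 = 17.
The quantity actually transacted is the short side, supply: 17.

17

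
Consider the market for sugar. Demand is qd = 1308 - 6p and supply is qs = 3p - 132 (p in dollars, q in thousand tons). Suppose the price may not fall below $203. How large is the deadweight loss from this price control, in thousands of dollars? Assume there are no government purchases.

16641

Without the control the market clears where 1308 - 6p = 3p - 132, i.e. p* = 160 and q* = 348.
Since 203 > 160, the floor is binding.
At p = 203: qd = 1308 - 6·203 = 90 and qs = 3·203 - 132 = 477.
Quantity traded falls to 90. At q = 90 the demand price is (1308 - 90)/6 = 203 and the supply price is (132 + 90)/3 = 74.
Deadweight loss = ½ · (203 - 74) · (348 - 90) = ½ · 129 · 258 = 16641.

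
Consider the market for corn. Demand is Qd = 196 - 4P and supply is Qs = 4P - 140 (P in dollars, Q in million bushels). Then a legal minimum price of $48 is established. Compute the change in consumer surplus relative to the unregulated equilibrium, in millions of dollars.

Equilibrium: 196 - 4P = 4P - 140, so 336 = 8P and P* = 42, Q* = 28.
Because the floor (48) lies above the market-clearing price, it is binding.
At P = 48: Qd = 196 - 4·48 = 4 and Qs = 4·48 - 140 = 52.
Consumer surplus without the control is ½ · (49 - 42) · 28 = 98.
With the floor, consumers buy 4 units at 48, so CS = ½ · (49 - 48) · 4 = 2.
Change in consumer surplus = 2 - 98 = -96.

-96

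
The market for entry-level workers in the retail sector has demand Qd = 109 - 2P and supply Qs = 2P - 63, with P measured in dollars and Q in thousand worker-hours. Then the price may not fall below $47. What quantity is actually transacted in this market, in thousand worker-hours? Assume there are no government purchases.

Setting quantity demanded equal to quantity supplied, 109 - 2P = 2P - 63, gives P* = 43 and Q* = 23.
Because the floor (47) lies above the market-clearing price, it is binding.
At P = 47: Qd = 109 - 2·47 = 15 and Qs = 2·47 - 63 = 31.
The quantity actually transacted is the short side, demand: 15.

15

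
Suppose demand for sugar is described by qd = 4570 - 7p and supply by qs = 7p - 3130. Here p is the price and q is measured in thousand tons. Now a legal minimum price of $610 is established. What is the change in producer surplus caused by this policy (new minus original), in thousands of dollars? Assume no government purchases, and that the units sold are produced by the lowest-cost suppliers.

Without the control the market clears where 4570 - 7p = 7p - 3130, i.e. p* = 550 and q* = 720.
Because the floor (610) lies above the market-clearing price, it is binding.
At p = 610: qd = 4570 - 7·610 = 300 and qs = 7·610 - 3130 = 1140.
Producer surplus without the control is ½ · (550 - 3130/7) · 720 = 259200/7.
With the floor, 300 units are sold at 610. The supply price at q = 300 is 490, so PS = ½ · [(610 - 3130/7) + (610 - 490)] · 300 = 297000/7.
Change in producer surplus = 297000/7 - 259200/7 = 5400.

5400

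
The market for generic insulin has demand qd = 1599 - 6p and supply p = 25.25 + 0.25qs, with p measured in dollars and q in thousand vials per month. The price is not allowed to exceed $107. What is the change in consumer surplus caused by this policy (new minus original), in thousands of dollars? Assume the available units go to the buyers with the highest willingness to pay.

Rearranging supply gives qs = 4p - 101. Equilibrium: 1599 - 6p = 4p - 101, so 1700 = 10p and p* = 170, q* = 579.
The ceiling of 107 is below the equilibrium price 170, so it binds.
At p = 107: qd = 1599 - 6·107 = 957 and qs = 4·107 - 101 = 327.
Consumer surplus without the control is ½ · (266.5 - 170) · 579 = 27936.75.
With the ceiling, 327 units are sold at 107 (assume they go to the highest-value buyers). The demand price at q = 327 is 212, so CS = ½ · [(266.5 - 107) + (212 - 107)] · 327 = 43245.75.
Change in consumer surplus = 43245.75 - 27936.75 = 15309.

15309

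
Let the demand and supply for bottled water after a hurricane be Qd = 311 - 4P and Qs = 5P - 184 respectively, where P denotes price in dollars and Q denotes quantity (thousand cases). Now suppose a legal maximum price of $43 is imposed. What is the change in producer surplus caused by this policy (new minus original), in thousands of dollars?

-732

Without the control the market clears where 311 - 4P = 5P - 184, i.e. P* = 55 and Q* = 91.
Because the ceiling (43) lies below the market-clearing price, it is binding.
At P = 43: Qd = 311 - 4·43 = 139 and Qs = 5·43 - 184 = 31.
Producer surplus without the control is ½ · (55 - 36.8) · 91 = 828.1.
With the ceiling, producers sell 31 units at 43, so PS = ½ · (43 - 36.8) · 31 = 96.1.
Change in producer surplus = 96.1 - 828.1 = -732.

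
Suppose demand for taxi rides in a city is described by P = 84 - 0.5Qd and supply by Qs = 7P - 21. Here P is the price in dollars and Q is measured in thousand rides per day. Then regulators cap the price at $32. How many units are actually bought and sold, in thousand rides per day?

Rearranging demand gives Qd = 168 - 2P. Equilibrium: 168 - 2P = 7P - 21, so 189 = 9P and P* = 21, Q* = 126.
The ceiling of 32 is above the equilibrium price 21, so it is not binding; the market clears at P* = 21, Q* = 126.

126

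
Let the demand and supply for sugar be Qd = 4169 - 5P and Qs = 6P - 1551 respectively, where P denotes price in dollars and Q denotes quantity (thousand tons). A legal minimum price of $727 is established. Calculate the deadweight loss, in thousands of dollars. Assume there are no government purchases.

Without the control the market clears where 4169 - 5P = 6P - 1551, i.e. P* = 520 and Q* = 1569.
The floor of 727 is above the equilibrium price 520, so it binds.
At P = 727: Qd = 4169 - 5·727 = 534 and Qs = 6·727 - 1551 = 2811.
Quantity traded falls to 534. At Q = 534 the demand price is (4169 - 534)/5 = 727 and the supply price is (1551 + 534)/6 = 347.5.
Deadweight loss = ½ · (727 - 347.5) · (1569 - 534) = ½ · 379.5 · 1035 = 196391.25.

196391.25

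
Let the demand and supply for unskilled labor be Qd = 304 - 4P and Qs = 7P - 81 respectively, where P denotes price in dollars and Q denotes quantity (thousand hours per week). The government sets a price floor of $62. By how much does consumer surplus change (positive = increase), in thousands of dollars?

Setting quantity demanded equal to quantity supplied, 304 - 4P = 7P - 81, gives P* = 35 and Q* = 164.
The floor of 62 is above the equilibrium price 35, so it binds.
At P = 62: Qd = 304 - 4·62 = 56 and Qs = 7·62 - 81 = 353.
Consumer surplus without the control is ½ · (76 - 35) · 164 = 3362.
With the floor, consumers buy 56 units at 62, so CS = ½ · (76 - 62) · 56 = 392.
Change in consumer surplus = 392 - 3362 = -2970.

-2970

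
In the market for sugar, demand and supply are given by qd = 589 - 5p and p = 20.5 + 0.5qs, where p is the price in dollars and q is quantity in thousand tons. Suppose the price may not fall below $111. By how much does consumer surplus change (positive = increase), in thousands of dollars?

-1816.5

Rearranging supply gives qs = 2p - 41. Setting quantity demanded equal to quantity supplied, 589 - 5p = 2p - 41, gives p* = 90 and q* = 139.
The floor of 111 is above the equilibrium price 90, so it binds.
At p = 111: qd = 589 - 5·111 = 34 and qs = 2·111 - 41 = 181.
Consumer surplus without the control is ½ · (117.8 - 90) · 139 = 1932.1.
With the floor, consumers buy 34 units at 111, so CS = ½ · (117.8 - 111) · 34 = 115.6.
Change in consumer surplus = 115.6 - 1932.1 = -1816.5.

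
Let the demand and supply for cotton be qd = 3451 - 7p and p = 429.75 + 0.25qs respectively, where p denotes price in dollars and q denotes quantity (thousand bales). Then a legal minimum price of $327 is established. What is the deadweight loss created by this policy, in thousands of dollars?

0

Rearranging supply gives qs = 4p - 1719. In a free market, 3451 - 7p = 4p - 1719 gives the equilibrium p* = 470, q* = 161.
The floor of 327 is below the equilibrium price 470, so it is not binding; the market clears at p* = 470, q* = 161.
Since the control does not bind, no trades are prevented and deadweight loss is zero.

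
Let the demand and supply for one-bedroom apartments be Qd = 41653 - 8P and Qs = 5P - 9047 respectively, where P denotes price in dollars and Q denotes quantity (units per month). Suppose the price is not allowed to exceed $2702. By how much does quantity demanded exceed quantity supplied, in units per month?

15574

Equilibrium: 41653 - 8P = 5P - 9047, so 50700 = 13P and P* = 3900, Q* = 10453.
Since 2702 < 3900, the ceiling is binding.
At P = 2702: Qd = 41653 - 8·2702 = 20037 and Qs = 5·2702 - 9047 = 4463.
Shortage = Qd - Qs = 20037 - 4463 = 15574.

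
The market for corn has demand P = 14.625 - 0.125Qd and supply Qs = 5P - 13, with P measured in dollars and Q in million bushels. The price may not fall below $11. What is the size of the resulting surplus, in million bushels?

13

Rearranging demand gives Qd = 117 - 8P. Without the control the market clears where 117 - 8P = 5P - 13, i.e. P* = 10 and Q* = 37.
The floor of 11 is above the equilibrium price 10, so it binds.
At P = 11: Qd = 117 - 8·11 = 29 and Qs = 5·11 - 13 = 42.
Surplus = Qs - Qd = 42 - 29 = 13.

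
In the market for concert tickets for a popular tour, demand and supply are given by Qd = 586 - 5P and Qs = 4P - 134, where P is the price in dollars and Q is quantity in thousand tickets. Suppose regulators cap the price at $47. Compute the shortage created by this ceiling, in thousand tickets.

297

In a free market, 586 - 5P = 4P - 134 gives the equilibrium P* = 80, Q* = 186.
Because the ceiling (47) lies below the market-clearing price, it is binding.
At P = 47: Qd = 586 - 5·47 = 351 and Qs = 4·47 - 134 = 54.
Shortage = Qd - Qs = 351 - 54 = 297.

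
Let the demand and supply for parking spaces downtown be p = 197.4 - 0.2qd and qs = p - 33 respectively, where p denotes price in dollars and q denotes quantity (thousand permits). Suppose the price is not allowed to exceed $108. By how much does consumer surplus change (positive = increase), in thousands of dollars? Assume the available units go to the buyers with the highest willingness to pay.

4265.6

Rearranging demand gives qd = 987 - 5p. Equilibrium: 987 - 5p = p - 33, so 1020 = 6p and p* = 170, q* = 137.
Since 108 < 170, the ceiling is binding.
At p = 108: qd = 987 - 5·108 = 447 and qs = 108 - 33 = 75.
Consumer surplus without the control is ½ · (197.4 - 170) · 137 = 1876.9.
With the ceiling, 75 units are sold at 108 (assume they go to the highest-value buyers). The demand price at q = 75 is 182.4, so CS = ½ · [(197.4 - 108) + (182.4 - 108)] · 75 = 6142.5.
Change in consumer surplus = 6142.5 - 1876.9 = 4265.6.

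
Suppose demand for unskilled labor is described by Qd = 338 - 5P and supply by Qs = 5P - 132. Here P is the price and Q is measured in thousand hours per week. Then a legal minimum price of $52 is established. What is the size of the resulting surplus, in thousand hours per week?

50

Without the control the market clears where 338 - 5P = 5P - 132, i.e. P* = 47 and Q* = 103.
Because the floor (52) lies above the market-clearing price, it is binding.
At P = 52: Qd = 338 - 5·52 = 78 and Qs = 5·52 - 132 = 128.
Surplus = Qs - Qd = 128 - 78 = 50.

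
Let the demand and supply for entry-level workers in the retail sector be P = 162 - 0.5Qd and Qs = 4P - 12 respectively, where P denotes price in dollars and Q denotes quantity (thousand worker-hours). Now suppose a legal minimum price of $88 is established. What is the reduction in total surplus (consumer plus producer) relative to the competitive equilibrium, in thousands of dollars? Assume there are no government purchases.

Rearranging demand gives Qd = 324 - 2P. Without the control the market clears where 324 - 2P = 4P - 12, i.e. P* = 56 and Q* = 212.
The floor of 88 is above the equilibrium price 56, so it binds.
At P = 88: Qd = 324 - 2·88 = 148 and Qs = 4·88 - 12 = 340.
Quantity traded falls to 148. At Q = 148 the demand price is (324 - 148)/2 = 88 and the supply price is (12 + 148)/4 = 40.
Deadweight loss = ½ · (88 - 40) · (212 - 148) = ½ · 48 · 64 = 1536.

1536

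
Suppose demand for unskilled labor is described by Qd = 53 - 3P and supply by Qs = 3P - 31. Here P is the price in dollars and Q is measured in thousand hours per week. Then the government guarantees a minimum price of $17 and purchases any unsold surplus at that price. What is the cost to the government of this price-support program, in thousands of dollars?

Setting quantity demanded equal to quantity supplied, 53 - 3P = 3P - 31, gives P* = 14 and Q* = 11.
Since 17 > 14, the floor is binding.
At P = 17: Qd = 53 - 3·17 = 2 and Qs = 3·17 - 31 = 20.
Surplus = Qs - Qd = 18.
Government expenditure = surplus × support price = 18 × 17 = 306.

306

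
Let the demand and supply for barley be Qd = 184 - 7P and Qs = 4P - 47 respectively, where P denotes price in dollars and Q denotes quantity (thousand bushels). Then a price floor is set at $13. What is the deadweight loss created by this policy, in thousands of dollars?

Setting quantity demanded equal to quantity supplied, 184 - 7P = 4P - 47, gives P* = 21 and Q* = 37.
The floor of 13 is below the equilibrium price 21, so it is not binding; the market clears at P* = 21, Q* = 37.
Since the control does not bind, no trades are prevented and deadweight loss is zero.

0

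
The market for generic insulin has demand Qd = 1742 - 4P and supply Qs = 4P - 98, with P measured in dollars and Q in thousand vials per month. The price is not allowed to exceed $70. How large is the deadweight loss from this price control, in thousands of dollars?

102400

Without the control the market clears where 1742 - 4P = 4P - 98, i.e. P* = 230 and Q* = 822.
Since 70 < 230, the ceiling is binding.
At P = 70: Qd = 1742 - 4·70 = 1462 and Qs = 4·70 - 98 = 182.
Quantity traded falls to 182. At Q = 182 the demand price is (1742 - 182)/4 = 390 and the supply price is (98 + 182)/4 = 70.
Deadweight loss = ½ · (390 - 70) · (822 - 182) = ½ · 320 · 640 = 102400.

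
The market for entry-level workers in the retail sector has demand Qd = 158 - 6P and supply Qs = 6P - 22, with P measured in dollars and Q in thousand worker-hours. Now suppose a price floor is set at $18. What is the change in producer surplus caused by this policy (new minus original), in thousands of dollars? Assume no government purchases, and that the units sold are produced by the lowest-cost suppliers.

123

In a free market, 158 - 6P = 6P - 22 gives the equilibrium P* = 15, Q* = 68.
The floor of 18 is above the equilibrium price 15, so it binds.
At P = 18: Qd = 158 - 6·18 = 50 and Qs = 6·18 - 22 = 86.
Producer surplus without the control is ½ · (15 - 11/3) · 68 = 1156/3.
With the floor, 50 units are sold at 18. The supply price at Q = 50 is 12, so PS = ½ · [(18 - 11/3) + (18 - 12)] · 50 = 1525/3.
Change in producer surplus = 1525/3 - 1156/3 = 123.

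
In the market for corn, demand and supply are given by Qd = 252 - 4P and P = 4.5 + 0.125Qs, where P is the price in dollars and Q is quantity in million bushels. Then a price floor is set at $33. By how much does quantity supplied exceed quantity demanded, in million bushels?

108

Rearranging supply gives Qs = 8P - 36. In a free market, 252 - 4P = 8P - 36 gives the equilibrium P* = 24, Q* = 156.
Because the floor (33) lies above the market-clearing price, it is binding.
At P = 33: Qd = 252 - 4·33 = 120 and Qs = 8·33 - 36 = 228.
Surplus = Qs - Qd = 228 - 120 = 108.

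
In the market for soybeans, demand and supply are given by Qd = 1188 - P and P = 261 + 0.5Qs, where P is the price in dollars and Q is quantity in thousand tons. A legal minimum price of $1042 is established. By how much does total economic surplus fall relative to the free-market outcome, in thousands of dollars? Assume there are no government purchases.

167088

Rearranging supply gives Qs = 2P - 522. In a free market, 1188 - P = 2P - 522 gives the equilibrium P* = 570, Q* = 618.
Because the floor (1042) lies above the market-clearing price, it is binding.
At P = 1042: Qd = 1188 - 1042 = 146 and Qs = 2·1042 - 522 = 1562.
Quantity traded falls to 146. At Q = 146 the demand price is 1188 - 146 = 1042 and the supply price is (522 + 146)/2 = 334.
Deadweight loss = ½ · (1042 - 334) · (618 - 146) = ½ · 708 · 472 = 167088.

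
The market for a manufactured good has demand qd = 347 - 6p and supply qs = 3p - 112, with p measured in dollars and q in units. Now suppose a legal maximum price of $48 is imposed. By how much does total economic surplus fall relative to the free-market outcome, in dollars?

20.25

Without the control the market clears where 347 - 6p = 3p - 112, i.e. p* = 51 and q* = 41.
Because the ceiling (48) lies below the market-clearing price, it is binding.
At p = 48: qd = 347 - 6·48 = 59 and qs = 3·48 - 112 = 32.
Quantity traded falls to 32. At q = 32 the demand price is (347 - 32)/6 = 52.5 and the supply price is (112 + 32)/3 = 48.
Deadweight loss = ½ · (52.5 - 48) · (41 - 32) = ½ · 4.5 · 9 = 20.25.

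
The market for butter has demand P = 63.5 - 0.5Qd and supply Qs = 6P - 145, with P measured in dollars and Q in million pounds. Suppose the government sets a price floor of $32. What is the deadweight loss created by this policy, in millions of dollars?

Rearranging demand gives Qd = 127 - 2P. Setting quantity demanded equal to quantity supplied, 127 - 2P = 6P - 145, gives P* = 34 and Q* = 59.
The floor of 32 is below the equilibrium price 34, so it is not binding; the market clears at P* = 34, Q* = 59.
Since the control does not bind, no trades are prevented and deadweight loss is zero.

0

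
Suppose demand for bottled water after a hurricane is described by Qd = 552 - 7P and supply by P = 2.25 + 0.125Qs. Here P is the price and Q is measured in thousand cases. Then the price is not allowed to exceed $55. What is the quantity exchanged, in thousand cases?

286

Rearranging supply gives Qs = 8P - 18. Equilibrium: 552 - 7P = 8P - 18, so 570 = 15P and P* = 38, Q* = 286.
The ceiling of 55 is above the equilibrium price 38, so it is not binding; the market clears at P* = 38, Q* = 286.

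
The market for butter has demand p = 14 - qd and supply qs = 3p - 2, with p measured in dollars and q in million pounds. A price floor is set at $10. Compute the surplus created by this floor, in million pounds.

24

Rearranging demand gives qd = 14 - p. Equilibrium: 14 - p = 3p - 2, so 16 = 4p and p* = 4, q* = 10.
The floor of 10 is above the equilibrium price 4, so it binds.
At p = 10: qd = 14 - 10 = 4 and qs = 3·10 - 2 = 28.
Surplus = qs - qd = 28 - 4 = 24.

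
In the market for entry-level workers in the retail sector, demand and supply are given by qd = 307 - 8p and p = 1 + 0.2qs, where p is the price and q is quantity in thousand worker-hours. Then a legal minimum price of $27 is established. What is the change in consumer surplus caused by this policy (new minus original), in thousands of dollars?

-309

Rearranging supply gives qs = 5p - 5. Equilibrium: 307 - 8p = 5p - 5, so 312 = 13p and p* = 24, q* = 115.
Because the floor (27) lies above the market-clearing price, it is binding.
At p = 27: qd = 307 - 8·27 = 91 and qs = 5·27 - 5 = 130.
Consumer surplus without the control is ½ · (38.375 - 24) · 115 = 826.5625.
With the floor, consumers buy 91 units at 27, so CS = ½ · (38.375 - 27) · 91 = 517.5625.
Change in consumer surplus = 517.5625 - 826.5625 = -309.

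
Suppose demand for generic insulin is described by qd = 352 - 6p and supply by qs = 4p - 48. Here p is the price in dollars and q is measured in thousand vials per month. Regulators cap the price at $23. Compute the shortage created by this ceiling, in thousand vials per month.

170

Equilibrium: 352 - 6p = 4p - 48, so 400 = 10p and p* = 40, q* = 112.
Because the ceiling (23) lies below the market-clearing price, it is binding.
At p = 23: qd = 352 - 6·23 = 214 and qs = 4·23 - 48 = 44.
Shortage = qd - qs = 214 - 44 = 170.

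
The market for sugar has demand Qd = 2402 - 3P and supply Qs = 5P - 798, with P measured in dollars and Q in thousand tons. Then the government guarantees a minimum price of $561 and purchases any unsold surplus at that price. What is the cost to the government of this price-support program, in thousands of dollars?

722568

Equilibrium: 2402 - 3P = 5P - 798, so 3200 = 8P and P* = 400, Q* = 1202.
Since 561 > 400, the floor is binding.
At P = 561: Qd = 2402 - 3·561 = 719 and Qs = 5·561 - 798 = 2007.
Surplus = Qs - Qd = 1288.
Government expenditure = surplus × support price = 1288 × 561 = 722568.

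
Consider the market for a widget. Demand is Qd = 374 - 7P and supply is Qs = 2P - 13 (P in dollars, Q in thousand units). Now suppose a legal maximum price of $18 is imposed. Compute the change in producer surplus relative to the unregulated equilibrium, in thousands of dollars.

-1200

In a free market, 374 - 7P = 2P - 13 gives the equilibrium P* = 43, Q* = 73.
Because the ceiling (18) lies below the market-clearing price, it is binding.
At P = 18: Qd = 374 - 7·18 = 248 and Qs = 2·18 - 13 = 23.
Producer surplus without the control is ½ · (43 - 6.5) · 73 = 1332.25.
With the ceiling, producers sell 23 units at 18, so PS = ½ · (18 - 6.5) · 23 = 132.25.
Change in producer surplus = 132.25 - 1332.25 = -1200.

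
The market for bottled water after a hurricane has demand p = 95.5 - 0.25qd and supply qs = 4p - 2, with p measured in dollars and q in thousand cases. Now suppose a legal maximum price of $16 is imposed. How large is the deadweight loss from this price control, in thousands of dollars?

Rearranging demand gives qd = 382 - 4p. Without the control the market clears where 382 - 4p = 4p - 2, i.e. p* = 48 and q* = 190.
The ceiling of 16 is below the equilibrium price 48, so it binds.
At p = 16: qd = 382 - 4·16 = 318 and qs = 4·16 - 2 = 62.
Quantity traded falls to 62. At q = 62 the demand price is (382 - 62)/4 = 80 and the supply price is (2 + 62)/4 = 16.
Deadweight loss = ½ · (80 - 16) · (190 - 62) = ½ · 64 · 128 = 4096.

4096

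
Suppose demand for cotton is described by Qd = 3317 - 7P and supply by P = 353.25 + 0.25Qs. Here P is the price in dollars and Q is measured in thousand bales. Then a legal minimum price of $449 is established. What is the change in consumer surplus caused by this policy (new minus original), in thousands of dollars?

Rearranging supply gives Qs = 4P - 1413. Without the control the market clears where 3317 - 7P = 4P - 1413, i.e. P* = 430 and Q* = 307.
Because the floor (449) lies above the market-clearing price, it is binding.
At P = 449: Qd = 3317 - 7·449 = 174 and Qs = 4·449 - 1413 = 383.
Consumer surplus without the control is ½ · (3317/7 - 430) · 307 = 94249/14.
With the floor, consumers buy 174 units at 449, so CS = ½ · (3317/7 - 449) · 174 = 15138/7.
Change in consumer surplus = 15138/7 - 94249/14 = -4569.5.

-4569.5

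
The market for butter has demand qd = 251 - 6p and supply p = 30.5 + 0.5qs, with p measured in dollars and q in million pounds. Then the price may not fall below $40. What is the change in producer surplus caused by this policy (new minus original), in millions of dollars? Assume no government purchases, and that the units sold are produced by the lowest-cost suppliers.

2

Rearranging supply gives qs = 2p - 61. Setting quantity demanded equal to quantity supplied, 251 - 6p = 2p - 61, gives p* = 39 and q* = 17.
The floor of 40 is above the equilibrium price 39, so it binds.
At p = 40: qd = 251 - 6·40 = 11 and qs = 2·40 - 61 = 19.
Producer surplus without the control is ½ · (39 - 30.5) · 17 = 72.25.
With the floor, 11 units are sold at 40. The supply price at q = 11 is 36, so PS = ½ · [(40 - 30.5) + (40 - 36)] · 11 = 74.25.
Change in producer surplus = 74.25 - 72.25 = 2.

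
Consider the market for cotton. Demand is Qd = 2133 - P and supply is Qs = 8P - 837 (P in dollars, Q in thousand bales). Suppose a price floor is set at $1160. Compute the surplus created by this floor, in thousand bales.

7470

Without the control the market clears where 2133 - P = 8P - 837, i.e. P* = 330 and Q* = 1803.
Because the floor (1160) lies above the market-clearing price, it is binding.
At P = 1160: Qd = 2133 - 1160 = 973 and Qs = 8·1160 - 837 = 8443.
Surplus = Qs - Qd = 8443 - 973 = 7470.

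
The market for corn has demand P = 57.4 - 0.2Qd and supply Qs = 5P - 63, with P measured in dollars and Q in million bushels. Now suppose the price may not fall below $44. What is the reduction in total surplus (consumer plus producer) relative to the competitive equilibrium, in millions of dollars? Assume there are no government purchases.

405

Rearranging demand gives Qd = 287 - 5P. In a free market, 287 - 5P = 5P - 63 gives the equilibrium P* = 35, Q* = 112.
Since 44 > 35, the floor is binding.
At P = 44: Qd = 287 - 5·44 = 67 and Qs = 5·44 - 63 = 157.
Quantity traded falls to 67. At Q = 67 the demand price is (287 - 67)/5 = 44 and the supply price is (63 + 67)/5 = 26.
Deadweight loss = ½ · (44 - 26) · (112 - 67) = ½ · 18 · 45 = 405.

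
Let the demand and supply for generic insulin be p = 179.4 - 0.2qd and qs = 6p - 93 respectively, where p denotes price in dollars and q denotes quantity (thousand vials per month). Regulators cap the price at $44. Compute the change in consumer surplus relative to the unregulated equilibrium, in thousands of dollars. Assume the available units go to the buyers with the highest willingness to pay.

Rearranging demand gives qd = 897 - 5p. Without the control the market clears where 897 - 5p = 6p - 93, i.e. p* = 90 and q* = 447.
Because the ceiling (44) lies below the market-clearing price, it is binding.
At p = 44: qd = 897 - 5·44 = 677 and qs = 6·44 - 93 = 171.
Consumer surplus without the control is ½ · (179.4 - 90) · 447 = 19980.9.
With the ceiling, 171 units are sold at 44 (assume they go to the highest-value buyers). The demand price at q = 171 is 145.2, so CS = ½ · [(179.4 - 44) + (145.2 - 44)] · 171 = 20229.3.
Change in consumer surplus = 20229.3 - 19980.9 = 248.4.

248.4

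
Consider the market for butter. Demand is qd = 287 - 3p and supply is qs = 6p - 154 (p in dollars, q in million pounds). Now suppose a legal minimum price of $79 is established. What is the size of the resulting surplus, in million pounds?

Setting quantity demanded equal to quantity supplied, 287 - 3p = 6p - 154, gives p* = 49 and q* = 140.
Because the floor (79) lies above the market-clearing price, it is binding.
At p = 79: qd = 287 - 3·79 = 50 and qs = 6·79 - 154 = 320.
Surplus = qs - qd = 320 - 50 = 270.

270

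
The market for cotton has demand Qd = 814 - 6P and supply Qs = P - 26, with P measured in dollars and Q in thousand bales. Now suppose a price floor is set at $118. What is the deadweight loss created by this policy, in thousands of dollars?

Equilibrium: 814 - 6P = P - 26, so 840 = 7P and P* = 120, Q* = 94.
The floor of 118 is below the equilibrium price 120, so it is not binding; the market clears at P* = 120, Q* = 94.
Since the control does not bind, no trades are prevented and deadweight loss is zero.

0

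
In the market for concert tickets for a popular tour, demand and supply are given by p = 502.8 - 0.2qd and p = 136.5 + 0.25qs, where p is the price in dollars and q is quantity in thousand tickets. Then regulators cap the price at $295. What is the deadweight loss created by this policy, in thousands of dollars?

Rearranging demand gives qd = 2514 - 5p; rearranging supply gives qs = 4p - 546. Equilibrium: 2514 - 5p = 4p - 546, so 3060 = 9p and p* = 340, q* = 814.
Since 295 < 340, the ceiling is binding.
At p = 295: qd = 2514 - 5·295 = 1039 and qs = 4·295 - 546 = 634.
Quantity traded falls to 634. At q = 634 the demand price is (2514 - 634)/5 = 376 and the supply price is (546 + 634)/4 = 295.
Deadweight loss = ½ · (376 - 295) · (814 - 634) = ½ · 81 · 180 = 7290.

7290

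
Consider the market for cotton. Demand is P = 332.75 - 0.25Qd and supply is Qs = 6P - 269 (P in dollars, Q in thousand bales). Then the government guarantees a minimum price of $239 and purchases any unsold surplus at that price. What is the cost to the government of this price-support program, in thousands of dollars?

188810

Rearranging demand gives Qd = 1331 - 4P. In a free market, 1331 - 4P = 6P - 269 gives the equilibrium P* = 160, Q* = 691.
Because the floor (239) lies above the market-clearing price, it is binding.
At P = 239: Qd = 1331 - 4·239 = 375 and Qs = 6·239 - 269 = 1165.
Surplus = Qs - Qd = 790.
Government expenditure = surplus × support price = 790 × 239 = 188810.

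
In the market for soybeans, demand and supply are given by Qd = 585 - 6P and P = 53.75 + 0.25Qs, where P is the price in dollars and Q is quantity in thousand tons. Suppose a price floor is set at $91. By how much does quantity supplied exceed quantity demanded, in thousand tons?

110

Rearranging supply gives Qs = 4P - 215. Without the control the market clears where 585 - 6P = 4P - 215, i.e. P* = 80 and Q* = 105.
The floor of 91 is above the equilibrium price 80, so it binds.
At P = 91: Qd = 585 - 6·91 = 39 and Qs = 4·91 - 215 = 149.
Surplus = Qs - Qd = 149 - 39 = 110.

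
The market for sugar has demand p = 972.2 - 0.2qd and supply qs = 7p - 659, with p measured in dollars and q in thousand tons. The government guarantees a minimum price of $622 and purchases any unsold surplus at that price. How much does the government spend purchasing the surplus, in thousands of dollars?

1209168

Rearranging demand gives qd = 4861 - 5p. Without the control the market clears where 4861 - 5p = 7p - 659, i.e. p* = 460 and q* = 2561.
Because the floor (622) lies above the market-clearing price, it is binding.
At p = 622: qd = 4861 - 5·622 = 1751 and qs = 7·622 - 659 = 3695.
Surplus = qs - qd = 1944.
Government expenditure = surplus × support price = 1944 × 622 = 1209168.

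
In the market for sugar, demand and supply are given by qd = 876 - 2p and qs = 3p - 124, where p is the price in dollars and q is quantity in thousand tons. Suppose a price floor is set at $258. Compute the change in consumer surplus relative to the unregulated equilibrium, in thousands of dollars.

-24244

In a free market, 876 - 2p = 3p - 124 gives the equilibrium p* = 200, q* = 476.
Since 258 > 200, the floor is binding.
At p = 258: qd = 876 - 2·258 = 360 and qs = 3·258 - 124 = 650.
Consumer surplus without the control is ½ · (438 - 200) · 476 = 56644.
With the floor, consumers buy 360 units at 258, so CS = ½ · (438 - 258) · 360 = 32400.
Change in consumer surplus = 32400 - 56644 = -24244.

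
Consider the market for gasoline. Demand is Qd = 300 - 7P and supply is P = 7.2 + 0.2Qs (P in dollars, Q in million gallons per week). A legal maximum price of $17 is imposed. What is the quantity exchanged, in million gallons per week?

49

Rearranging supply gives Qs = 5P - 36. In a free market, 300 - 7P = 5P - 36 gives the equilibrium P* = 28, Q* = 104.
The ceiling of 17 is below the equilibrium price 28, so it binds.
At P = 17: Qd = 300 - 7·17 = 181 and Qs = 5·17 - 36 = 49.
The quantity actually transacted is the short side, supply: 49.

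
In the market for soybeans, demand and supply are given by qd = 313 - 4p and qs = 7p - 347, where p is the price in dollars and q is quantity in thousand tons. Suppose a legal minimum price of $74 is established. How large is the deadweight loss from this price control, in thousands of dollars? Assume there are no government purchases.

616

In a free market, 313 - 4p = 7p - 347 gives the equilibrium p* = 60, q* = 73.
Since 74 > 60, the floor is binding.
At p = 74: qd = 313 - 4·74 = 17 and qs = 7·74 - 347 = 171.
Quantity traded falls to 17. At q = 17 the demand price is (313 - 17)/4 = 74 and the supply price is (347 + 17)/7 = 52.
Deadweight loss = ½ · (74 - 52) · (73 - 17) = ½ · 22 · 56 = 616.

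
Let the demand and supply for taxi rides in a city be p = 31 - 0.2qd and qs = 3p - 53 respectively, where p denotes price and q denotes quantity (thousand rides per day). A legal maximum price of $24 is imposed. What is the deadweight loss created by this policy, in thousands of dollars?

9.6

Rearranging demand gives qd = 155 - 5p. Without the control the market clears where 155 - 5p = 3p - 53, i.e. p* = 26 and q* = 25.
Because the ceiling (24) lies below the market-clearing price, it is binding.
At p = 24: qd = 155 - 5·24 = 35 and qs = 3·24 - 53 = 19.
Quantity traded falls to 19. At q = 19 the demand price is (155 - 19)/5 = 27.2 and the supply price is (53 + 19)/3 = 24.
Deadweight loss = ½ · (27.2 - 24) · (25 - 19) = ½ · 3.2 · 6 = 9.6.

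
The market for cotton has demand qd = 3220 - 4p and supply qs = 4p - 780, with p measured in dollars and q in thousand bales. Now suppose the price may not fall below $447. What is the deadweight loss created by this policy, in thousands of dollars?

Setting quantity demanded equal to quantity supplied, 3220 - 4p = 4p - 780, gives p* = 500 and q* = 1220.
Since 447 is below p* = 500, the floor does not bind and the free-market outcome prevails.
Since the control does not bind, no trades are prevented and deadweight loss is zero.

0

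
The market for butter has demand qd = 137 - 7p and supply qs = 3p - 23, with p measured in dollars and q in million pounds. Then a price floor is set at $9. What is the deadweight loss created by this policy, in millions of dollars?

0

Equilibrium: 137 - 7p = 3p - 23, so 160 = 10p and p* = 16, q* = 25.
The floor of 9 is below the equilibrium price 16, so it is not binding; the market clears at p* = 16, q* = 25.
Since the control does not bind, no trades are prevented and deadweight loss is zero.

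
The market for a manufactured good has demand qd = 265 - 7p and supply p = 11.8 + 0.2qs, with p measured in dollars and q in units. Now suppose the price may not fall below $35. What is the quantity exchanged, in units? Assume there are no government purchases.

20

Rearranging supply gives qs = 5p - 59. In a free market, 265 - 7p = 5p - 59 gives the equilibrium p* = 27, q* = 76.
The floor of 35 is above the equilibrium price 27, so it binds.
At p = 35: qd = 265 - 7·35 = 20 and qs = 5·35 - 59 = 116.
The quantity actually transacted is the short side, demand: 20.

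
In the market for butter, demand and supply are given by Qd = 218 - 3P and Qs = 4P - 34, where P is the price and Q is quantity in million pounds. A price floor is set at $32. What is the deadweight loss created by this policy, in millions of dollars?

0

Setting quantity demanded equal to quantity supplied, 218 - 3P = 4P - 34, gives P* = 36 and Q* = 110.
Since 32 is below P* = 36, the floor does not bind and the free-market outcome prevails.
Since the control does not bind, no trades are prevented and deadweight loss is zero.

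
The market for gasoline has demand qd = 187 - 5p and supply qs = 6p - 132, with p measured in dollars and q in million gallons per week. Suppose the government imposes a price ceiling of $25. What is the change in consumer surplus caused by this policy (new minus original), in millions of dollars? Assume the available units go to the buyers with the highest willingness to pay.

14.4

Setting quantity demanded equal to quantity supplied, 187 - 5p = 6p - 132, gives p* = 29 and q* = 42.
Because the ceiling (25) lies below the market-clearing price, it is binding.
At p = 25: qd = 187 - 5·25 = 62 and qs = 6·25 - 132 = 18.
Consumer surplus without the control is ½ · (37.4 - 29) · 42 = 176.4.
With the ceiling, 18 units are sold at 25 (assume they go to the highest-value buyers). The demand price at q = 18 is 33.8, so CS = ½ · [(37.4 - 25) + (33.8 - 25)] · 18 = 190.8.
Change in consumer surplus = 190.8 - 176.4 = 14.4.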